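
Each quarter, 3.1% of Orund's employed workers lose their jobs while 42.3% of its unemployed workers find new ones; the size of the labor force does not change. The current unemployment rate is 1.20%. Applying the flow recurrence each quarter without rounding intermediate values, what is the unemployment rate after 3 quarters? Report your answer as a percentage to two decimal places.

With a fixed labor force, u_{t+1} = u_t + s·(1−u_t) − f·u_t = u_t·(1−s−f) + s.
Here 1−s−f = 0.546 and s = 0.031.
u_1 = 0.012000 × 0.546 + 0.031 = 0.037552.
u_2 = 0.037552 × 0.546 + 0.031 = 0.051503.
u_3 = 0.051503 × 0.546 + 0.031 = 0.059121.

Unemployment rate after three quarters ≈ 5.91%.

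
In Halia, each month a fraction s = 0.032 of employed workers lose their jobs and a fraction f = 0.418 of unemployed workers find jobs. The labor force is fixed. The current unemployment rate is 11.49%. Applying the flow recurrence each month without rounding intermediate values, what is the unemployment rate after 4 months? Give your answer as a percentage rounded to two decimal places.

Unemployment rate after four months ≈ 7.51%.

With a fixed labor force, u_{t+1} = u_t + s·(1−u_t) − f·u_t = u_t·(1−s−f) + s.
Here 1−s−f = 0.550 and s = 0.032.
u_1 = 0.114900 × 0.550 + 0.032 = 0.095195.
u_2 = 0.095195 × 0.550 + 0.032 = 0.084357.
u_3 = 0.084357 × 0.550 + 0.032 = 0.078396.
u_4 = 0.078396 × 0.550 + 0.032 = 0.075118.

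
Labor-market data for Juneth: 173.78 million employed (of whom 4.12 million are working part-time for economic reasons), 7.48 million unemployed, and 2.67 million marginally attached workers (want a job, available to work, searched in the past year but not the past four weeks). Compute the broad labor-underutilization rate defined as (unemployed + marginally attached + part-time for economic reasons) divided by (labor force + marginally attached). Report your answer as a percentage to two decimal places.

Labor force = 173.78 + 7.48 = 181.26 million.
Numerator = 7.48 + 2.67 + 4.12 = 14.27 million.
Denominator = 181.26 + 2.67 = 183.93 million.
Broad rate = 14.27 / 183.93 = 7.76%.

Broad underutilization rate ≈ 7.76%.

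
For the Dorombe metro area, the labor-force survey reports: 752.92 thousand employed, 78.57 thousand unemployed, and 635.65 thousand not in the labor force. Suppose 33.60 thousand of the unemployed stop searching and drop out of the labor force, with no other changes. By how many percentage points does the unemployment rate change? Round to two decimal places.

Initially, labor force = 752.92 + 78.57 = 831.49 thousand, so u = 78.57/831.49 = 9.45%.
After the change, unemployed and labor force both fall by 33.60 → E = 752.92, U = 44.97, labor force = 797.89 thousand.
New unemployment rate = 44.97 / 797.89 = 5.64%.
Change = 5.64% − 9.45% = −3.81 percentage points.

The unemployment rate changes by −3.81 percentage points.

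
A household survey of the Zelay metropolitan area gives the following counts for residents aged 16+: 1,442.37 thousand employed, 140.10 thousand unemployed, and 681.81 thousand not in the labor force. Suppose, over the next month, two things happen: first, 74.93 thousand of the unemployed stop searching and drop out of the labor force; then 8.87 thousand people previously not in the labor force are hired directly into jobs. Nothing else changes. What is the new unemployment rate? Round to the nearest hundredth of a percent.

Initially, labor force = 1,442.37 + 140.10 = 1,582.47 thousand, so u = 140.10/1,582.47 = 8.85%.
After the first change, unemployed and labor force both fall by 74.93 → E = 1,442.37, U = 65.17, labor force = 1,507.54 thousand.
After the second change, employed and labor force both rise by 8.87; unemployed unchanged → E = 1,451.24, U = 65.17, labor force = 1,516.41 thousand.
New unemployment rate = 65.17 / 1,516.41 = 4.30%.

New unemployment rate ≈ 4.30%.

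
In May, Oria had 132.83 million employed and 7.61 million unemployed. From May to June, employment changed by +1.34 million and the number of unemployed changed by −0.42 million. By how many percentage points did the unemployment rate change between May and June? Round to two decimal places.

May: labor force = 132.83 + 7.61 = 140.44; u = 7.61/140.44 = 5.42%.
June: labor force = 134.17 + 7.19 = 141.36; u = 7.19/141.36 = 5.09%.
Change = 5.09% − 5.42% = −0.33 pp.

The unemployment rate changed by −0.33 percentage points.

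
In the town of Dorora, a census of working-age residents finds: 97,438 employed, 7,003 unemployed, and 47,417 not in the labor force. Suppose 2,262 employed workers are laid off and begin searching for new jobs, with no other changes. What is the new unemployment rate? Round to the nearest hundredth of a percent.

New unemployment rate ≈ 8.87%.

Initially, labor force = 97,438 + 7,003 = 104,441, so u = 7,003/104,441 = 6.71%.
After the change, employed falls and unemployed rises by 2,262; labor force unchanged → E = 95,176, U = 9,265, labor force = 104,441.
New unemployment rate = 9,265 / 104,441 = 8.87%.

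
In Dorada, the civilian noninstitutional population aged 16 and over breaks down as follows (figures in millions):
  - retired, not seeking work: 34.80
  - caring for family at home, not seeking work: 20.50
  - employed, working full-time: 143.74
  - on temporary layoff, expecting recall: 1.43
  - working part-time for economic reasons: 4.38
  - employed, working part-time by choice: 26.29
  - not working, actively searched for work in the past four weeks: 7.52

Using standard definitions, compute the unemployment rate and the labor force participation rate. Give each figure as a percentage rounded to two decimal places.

Unemployment rate ≈ 4.88%; labor force participation rate ≈ 76.83%.

Employed = 143.74 + 4.38 + 26.29 = 174.41 million (anyone who worked, including part-time for economic reasons, counts as employed).
Unemployed = 1.43 + 7.52 = 8.95 million (jobless and actively searching, or on temporary layoff).
Labor force = 174.41 + 8.95 = 183.36 million.
Not in labor force = 34.80 + 20.50 = 55.30 million (those not working and not actively searching are outside the labor force).
Civilian working-age population = 183.36 + 55.30 = 238.66 million.
Unemployment rate = 8.95 / 183.36 = 4.88%.
Labor force participation rate = 183.36 / 238.66 = 76.83%.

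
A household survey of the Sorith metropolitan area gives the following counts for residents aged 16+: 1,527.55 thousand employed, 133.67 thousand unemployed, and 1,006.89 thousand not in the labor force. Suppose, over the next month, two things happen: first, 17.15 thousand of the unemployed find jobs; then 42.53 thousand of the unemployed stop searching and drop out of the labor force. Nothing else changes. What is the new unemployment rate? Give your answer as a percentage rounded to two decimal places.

New unemployment rate ≈ 4.57%.

Initially, labor force = 1,527.55 + 133.67 = 1,661.22 thousand, so u = 133.67/1,661.22 = 8.05%.
After the first change, unemployed falls and employed rises by 17.15; labor force unchanged → E = 1,544.70, U = 116.52, labor force = 1,661.22 thousand.
After the second change, unemployed and labor force both fall by 42.53 → E = 1,544.70, U = 73.99, labor force = 1,618.69 thousand.
New unemployment rate = 73.99 / 1,618.69 = 4.57%.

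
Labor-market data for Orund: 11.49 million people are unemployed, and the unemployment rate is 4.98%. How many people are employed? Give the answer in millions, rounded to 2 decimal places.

About 219.23 million are employed.

Labor force = U / u = 11.49 / 0.0498 ≈ 230.72 million.
Employed = labor force − unemployed = 230.72 − 11.49 = 219.23 million.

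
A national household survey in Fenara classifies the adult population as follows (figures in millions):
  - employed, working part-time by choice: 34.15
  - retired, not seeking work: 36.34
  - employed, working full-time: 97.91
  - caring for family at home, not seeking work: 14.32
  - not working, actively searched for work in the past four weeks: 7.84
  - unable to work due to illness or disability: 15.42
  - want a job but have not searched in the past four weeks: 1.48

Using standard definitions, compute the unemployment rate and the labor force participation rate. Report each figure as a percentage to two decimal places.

Unemployment rate ≈ 5.60%; labor force participation rate ≈ 67.43%.

Employed = 34.15 + 97.91 = 132.06 million.
Unemployed = 7.84 million.
Labor force = 132.06 + 7.84 = 139.90 million.
Not in labor force = 36.34 + 14.32 + 15.42 + 1.48 = 67.56 million (those not working and not actively searching are outside the labor force — including those who want a job but have given up searching).
Civilian working-age population = 139.90 + 67.56 = 207.46 million.
Unemployment rate = 7.84 / 139.90 = 5.60%.
Labor force participation rate = 139.90 / 207.46 = 67.43%.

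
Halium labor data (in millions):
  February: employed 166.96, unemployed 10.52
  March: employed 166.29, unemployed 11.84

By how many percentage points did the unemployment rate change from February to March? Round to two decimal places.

February: labor force = 166.96 + 10.52 = 177.48; u = 10.52/177.48 = 5.93%.
March: labor force = 166.29 + 11.84 = 178.13; u = 11.84/178.13 = 6.65%.
Change = 6.65% − 5.93% = +0.72 pp.

The unemployment rate changed by +0.72 percentage points.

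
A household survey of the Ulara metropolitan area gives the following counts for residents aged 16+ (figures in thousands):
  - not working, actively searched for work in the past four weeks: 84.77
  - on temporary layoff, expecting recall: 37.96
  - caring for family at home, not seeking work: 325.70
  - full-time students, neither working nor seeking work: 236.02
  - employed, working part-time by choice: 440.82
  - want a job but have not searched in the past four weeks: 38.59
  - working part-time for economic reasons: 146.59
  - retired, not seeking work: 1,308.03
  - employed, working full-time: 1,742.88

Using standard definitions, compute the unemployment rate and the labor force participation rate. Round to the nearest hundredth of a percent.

Unemployment rate ≈ 5.00%; labor force participation rate ≈ 56.24%.

Employed = 440.82 + 146.59 + 1,742.88 = 2,330.29 thousand (anyone who worked, including part-time for economic reasons, counts as employed).
Unemployed = 84.77 + 37.96 = 122.73 thousand (jobless and actively searching, or on temporary layoff).
Labor force = 2,330.29 + 122.73 = 2,453.02 thousand.
Not in labor force = 325.70 + 236.02 + 38.59 + 1,308.03 = 1,908.34 thousand (those not working and not actively searching are outside the labor force — including those who want a job but have given up searching).
Civilian working-age population = 2,453.02 + 1,908.34 = 4,361.36 thousand.
Unemployment rate = 122.73 / 2,453.02 = 5.00%.
Labor force participation rate = 2,453.02 / 4,361.36 = 56.24%.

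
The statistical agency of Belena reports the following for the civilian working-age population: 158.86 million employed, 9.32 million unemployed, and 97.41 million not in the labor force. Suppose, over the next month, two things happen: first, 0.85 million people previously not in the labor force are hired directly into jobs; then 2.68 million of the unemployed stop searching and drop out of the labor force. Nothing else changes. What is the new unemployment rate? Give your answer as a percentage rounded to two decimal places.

Initially, labor force = 158.86 + 9.32 = 168.18 million, so u = 9.32/168.18 = 5.54%.
After the first change, employed and labor force both rise by 0.85; unemployed unchanged → E = 159.71, U = 9.32, labor force = 169.03 million.
After the second change, unemployed and labor force both fall by 2.68 → E = 159.71, U = 6.64, labor force = 166.35 million.
New unemployment rate = 6.64 / 166.35 = 3.99%.

New unemployment rate ≈ 3.99%.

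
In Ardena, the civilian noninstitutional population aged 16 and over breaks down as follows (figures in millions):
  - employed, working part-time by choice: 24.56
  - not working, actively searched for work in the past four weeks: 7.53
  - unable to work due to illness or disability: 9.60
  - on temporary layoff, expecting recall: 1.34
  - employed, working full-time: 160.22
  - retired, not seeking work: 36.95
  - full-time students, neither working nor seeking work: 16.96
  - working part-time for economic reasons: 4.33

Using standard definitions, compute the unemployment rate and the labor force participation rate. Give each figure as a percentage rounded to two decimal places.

Employed = 24.56 + 160.22 + 4.33 = 189.11 million (anyone who worked, including part-time for economic reasons, counts as employed).
Unemployed = 7.53 + 1.34 = 8.87 million (jobless and actively searching, or on temporary layoff).
Labor force = 189.11 + 8.87 = 197.98 million.
Not in labor force = 9.60 + 36.95 + 16.96 = 63.51 million (those not working and not actively searching are outside the labor force).
Civilian working-age population = 197.98 + 63.51 = 261.49 million.
Unemployment rate = 8.87 / 197.98 = 4.48%.
Labor force participation rate = 197.98 / 261.49 = 75.71%.

Unemployment rate ≈ 4.48%; labor force participation rate ≈ 75.71%.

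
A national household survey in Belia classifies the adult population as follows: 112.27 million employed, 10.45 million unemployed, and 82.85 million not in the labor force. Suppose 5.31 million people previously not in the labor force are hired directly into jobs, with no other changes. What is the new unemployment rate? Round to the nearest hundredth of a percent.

Initially, labor force = 112.27 + 10.45 = 122.72 million, so u = 10.45/122.72 = 8.52%.
After the change, employed and labor force both rise by 5.31; unemployed unchanged → E = 117.58, U = 10.45, labor force = 128.03 million.
New unemployment rate = 10.45 / 128.03 = 8.16%.

New unemployment rate ≈ 8.16%.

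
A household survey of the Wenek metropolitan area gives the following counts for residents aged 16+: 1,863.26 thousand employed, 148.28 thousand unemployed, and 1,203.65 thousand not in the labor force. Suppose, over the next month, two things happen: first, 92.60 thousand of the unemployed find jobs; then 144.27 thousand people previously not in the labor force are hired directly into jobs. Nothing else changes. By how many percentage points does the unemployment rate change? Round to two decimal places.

The unemployment rate changes by −4.79 percentage points.

Initially, labor force = 1,863.26 + 148.28 = 2,011.54 thousand, so u = 148.28/2,011.54 = 7.37%.
After the first change, unemployed falls and employed rises by 92.60; labor force unchanged → E = 1,955.86, U = 55.68, labor force = 2,011.54 thousand.
After the second change, employed and labor force both rise by 144.27; unemployed unchanged → E = 2,100.13, U = 55.68, labor force = 2,155.81 thousand.
New unemployment rate = 55.68 / 2,155.81 = 2.58%.
Change = 2.58% − 7.37% = −4.79 percentage points.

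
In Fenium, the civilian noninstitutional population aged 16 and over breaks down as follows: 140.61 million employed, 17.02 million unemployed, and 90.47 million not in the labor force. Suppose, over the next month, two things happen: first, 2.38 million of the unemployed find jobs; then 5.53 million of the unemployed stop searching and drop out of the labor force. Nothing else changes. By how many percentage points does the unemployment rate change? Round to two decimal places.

Initially, labor force = 140.61 + 17.02 = 157.63 million, so u = 17.02/157.63 = 10.80%.
After the first change, unemployed falls and employed rises by 2.38; labor force unchanged → E = 142.99, U = 14.64, labor force = 157.63 million.
After the second change, unemployed and labor force both fall by 5.53 → E = 142.99, U = 9.11, labor force = 152.10 million.
New unemployment rate = 9.11 / 152.10 = 5.99%.
Change = 5.99% − 10.80% = −4.81 percentage points.

The unemployment rate changes by −4.81 percentage points.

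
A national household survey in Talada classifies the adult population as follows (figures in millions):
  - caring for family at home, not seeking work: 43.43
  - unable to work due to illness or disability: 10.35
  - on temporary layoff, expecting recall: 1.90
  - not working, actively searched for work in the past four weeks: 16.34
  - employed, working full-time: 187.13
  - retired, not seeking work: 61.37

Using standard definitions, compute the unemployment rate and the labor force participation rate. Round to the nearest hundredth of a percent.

Employed = 187.13 million.
Unemployed = 1.90 + 16.34 = 18.24 million (jobless and actively searching, or on temporary layoff).
Labor force = 187.13 + 18.24 = 205.37 million.
Not in labor force = 43.43 + 10.35 + 61.37 = 115.15 million (those not working and not actively searching are outside the labor force).
Civilian working-age population = 205.37 + 115.15 = 320.52 million.
Unemployment rate = 18.24 / 205.37 = 8.88%.
Labor force participation rate = 205.37 / 320.52 = 64.07%.

Unemployment rate ≈ 8.88%; labor force participation rate ≈ 64.07%.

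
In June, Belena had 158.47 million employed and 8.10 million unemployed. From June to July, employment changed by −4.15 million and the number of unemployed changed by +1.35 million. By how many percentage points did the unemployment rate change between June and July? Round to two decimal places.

The unemployment rate changed by +0.91 percentage points.

June: labor force = 158.47 + 8.10 = 166.57; u = 8.10/166.57 = 4.86%.
July: labor force = 154.32 + 9.45 = 163.77; u = 9.45/163.77 = 5.77%.
Change = 5.77% − 4.86% = +0.91 pp.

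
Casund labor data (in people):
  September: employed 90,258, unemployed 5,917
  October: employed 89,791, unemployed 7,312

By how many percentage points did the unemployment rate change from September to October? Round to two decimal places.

The unemployment rate changed by +1.38 percentage points.

September: labor force = 90,258 + 5,917 = 96,175; u = 5,917/96,175 = 6.15%.
October: labor force = 89,791 + 7,312 = 97,103; u = 7,312/97,103 = 7.53%.
Change = 7.53% − 6.15% = +1.38 pp.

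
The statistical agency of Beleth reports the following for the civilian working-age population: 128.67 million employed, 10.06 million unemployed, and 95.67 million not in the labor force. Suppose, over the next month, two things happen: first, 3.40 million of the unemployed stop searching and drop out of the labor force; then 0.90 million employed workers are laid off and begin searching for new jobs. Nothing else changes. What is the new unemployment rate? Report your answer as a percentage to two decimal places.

New unemployment rate ≈ 5.59%.

Initially, labor force = 128.67 + 10.06 = 138.73 million, so u = 10.06/138.73 = 7.25%.
After the first change, unemployed and labor force both fall by 3.40 → E = 128.67, U = 6.66, labor force = 135.33 million.
After the second change, employed falls and unemployed rises by 0.90; labor force unchanged → E = 127.77, U = 7.56, labor force = 135.33 million.
New unemployment rate = 7.56 / 135.33 = 5.59%.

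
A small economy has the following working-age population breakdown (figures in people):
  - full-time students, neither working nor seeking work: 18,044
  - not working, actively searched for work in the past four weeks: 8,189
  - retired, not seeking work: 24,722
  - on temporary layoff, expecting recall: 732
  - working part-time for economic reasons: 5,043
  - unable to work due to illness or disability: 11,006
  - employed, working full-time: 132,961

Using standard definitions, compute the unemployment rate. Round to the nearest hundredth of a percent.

Employed = 5,043 + 132,961 = 138,004 (anyone who worked, including part-time for economic reasons, counts as employed).
Unemployed = 8,189 + 732 = 8,921 (jobless and actively searching, or on temporary layoff).
Labor force = 138,004 + 8,921 = 146,925.
Unemployment rate = 8,921 / 146,925 = 6.07%.

Unemployment rate ≈ 6.07%.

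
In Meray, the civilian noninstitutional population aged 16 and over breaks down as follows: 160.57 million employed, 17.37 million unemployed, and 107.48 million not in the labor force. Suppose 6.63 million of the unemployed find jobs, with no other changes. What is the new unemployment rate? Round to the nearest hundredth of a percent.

New unemployment rate ≈ 6.04%.

Initially, labor force = 160.57 + 17.37 = 177.94 million, so u = 17.37/177.94 = 9.76%.
After the change, unemployed falls and employed rises by 6.63; labor force unchanged → E = 167.20, U = 10.74, labor force = 177.94 million.
New unemployment rate = 10.74 / 177.94 = 6.04%.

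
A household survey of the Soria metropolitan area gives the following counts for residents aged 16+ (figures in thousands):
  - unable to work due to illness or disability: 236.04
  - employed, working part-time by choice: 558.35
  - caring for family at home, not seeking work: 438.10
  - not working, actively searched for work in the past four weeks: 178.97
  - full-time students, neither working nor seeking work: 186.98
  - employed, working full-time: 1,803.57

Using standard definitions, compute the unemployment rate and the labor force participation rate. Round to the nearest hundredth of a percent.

Employed = 558.35 + 1,803.57 = 2,361.92 thousand.
Unemployed = 178.97 thousand.
Labor force = 2,361.92 + 178.97 = 2,540.89 thousand.
Not in labor force = 236.04 + 438.10 + 186.98 = 861.12 thousand (those not working and not actively searching are outside the labor force).
Civilian working-age population = 2,540.89 + 861.12 = 3,402.01 thousand.
Unemployment rate = 178.97 / 2,540.89 = 7.04%.
Labor force participation rate = 2,540.89 / 3,402.01 = 74.69%.

Unemployment rate ≈ 7.04%; labor force participation rate ≈ 74.69%.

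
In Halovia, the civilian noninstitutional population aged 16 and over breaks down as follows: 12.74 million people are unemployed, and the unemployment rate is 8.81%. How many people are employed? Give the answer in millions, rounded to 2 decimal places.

About 131.87 million are employed.

Labor force = U / u = 12.74 / 0.0881 ≈ 144.61 million.
Employed = labor force − unemployed = 144.61 − 12.74 = 131.87 million.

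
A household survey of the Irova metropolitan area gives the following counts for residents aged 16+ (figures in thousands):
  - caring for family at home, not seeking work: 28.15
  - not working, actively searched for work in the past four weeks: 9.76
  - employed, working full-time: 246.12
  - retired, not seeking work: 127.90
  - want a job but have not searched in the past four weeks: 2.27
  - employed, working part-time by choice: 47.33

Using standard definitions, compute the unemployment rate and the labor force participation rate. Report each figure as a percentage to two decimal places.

Unemployment rate ≈ 3.22%; labor force participation rate ≈ 65.70%.

Employed = 246.12 + 47.33 = 293.45 thousand.
Unemployed = 9.76 thousand.
Labor force = 293.45 + 9.76 = 303.21 thousand.
Not in labor force = 28.15 + 127.90 + 2.27 = 158.32 thousand (those not working and not actively searching are outside the labor force — including those who want a job but have given up searching).
Civilian working-age population = 303.21 + 158.32 = 461.53 thousand.
Unemployment rate = 9.76 / 303.21 = 3.22%.
Labor force participation rate = 303.21 / 461.53 = 65.70%.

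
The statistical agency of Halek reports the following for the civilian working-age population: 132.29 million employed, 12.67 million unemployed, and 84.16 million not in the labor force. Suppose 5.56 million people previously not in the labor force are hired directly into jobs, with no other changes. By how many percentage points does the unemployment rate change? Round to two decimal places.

The unemployment rate changes by −0.32 percentage points.

Initially, labor force = 132.29 + 12.67 = 144.96 million, so u = 12.67/144.96 = 8.74%.
After the change, employed and labor force both rise by 5.56; unemployed unchanged → E = 137.85, U = 12.67, labor force = 150.52 million.
New unemployment rate = 12.67 / 150.52 = 8.42%.
Change = 8.42% − 8.74% = −0.32 percentage points.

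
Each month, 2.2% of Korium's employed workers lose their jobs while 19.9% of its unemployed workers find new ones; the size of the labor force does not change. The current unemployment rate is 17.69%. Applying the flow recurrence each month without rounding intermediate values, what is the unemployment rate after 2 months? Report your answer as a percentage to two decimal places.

Unemployment rate after two months ≈ 14.65%.

With a fixed labor force, u_{t+1} = u_t + s·(1−u_t) − f·u_t = u_t·(1−s−f) + s.
Here 1−s−f = 0.779 and s = 0.022.
u_1 = 0.176900 × 0.779 + 0.022 = 0.159805.
u_2 = 0.159805 × 0.779 + 0.022 = 0.146488.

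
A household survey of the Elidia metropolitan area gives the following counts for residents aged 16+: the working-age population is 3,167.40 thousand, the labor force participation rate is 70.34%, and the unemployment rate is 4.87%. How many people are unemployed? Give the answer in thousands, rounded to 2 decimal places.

About 108.50 thousand are unemployed.

Labor force = 0.7034 × 3,167.40 = 2,227.95 thousand.
Unemployed = 0.0487 × 2,227.95 ≈ 108.50 thousand.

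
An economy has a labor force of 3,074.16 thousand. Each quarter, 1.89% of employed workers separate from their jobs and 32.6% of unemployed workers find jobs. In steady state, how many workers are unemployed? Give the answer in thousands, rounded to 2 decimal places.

Steady-state unemployment rate u* = s/(s+f) = 1.89/(1.89+32.6) = 0.054798.
Unemployed = u* × labor force = 0.054798 × 3,074.16 ≈ 168.46 thousand.

About 168.46 thousand are unemployed in steady state.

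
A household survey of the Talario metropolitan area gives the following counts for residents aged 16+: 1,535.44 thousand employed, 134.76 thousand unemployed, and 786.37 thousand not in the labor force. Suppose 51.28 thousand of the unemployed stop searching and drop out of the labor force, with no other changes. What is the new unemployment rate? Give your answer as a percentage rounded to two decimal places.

Initially, labor force = 1,535.44 + 134.76 = 1,670.20 thousand, so u = 134.76/1,670.20 = 8.07%.
After the change, unemployed and labor force both fall by 51.28 → E = 1,535.44, U = 83.48, labor force = 1,618.92 thousand.
New unemployment rate = 83.48 / 1,618.92 = 5.16%.

New unemployment rate ≈ 5.16%.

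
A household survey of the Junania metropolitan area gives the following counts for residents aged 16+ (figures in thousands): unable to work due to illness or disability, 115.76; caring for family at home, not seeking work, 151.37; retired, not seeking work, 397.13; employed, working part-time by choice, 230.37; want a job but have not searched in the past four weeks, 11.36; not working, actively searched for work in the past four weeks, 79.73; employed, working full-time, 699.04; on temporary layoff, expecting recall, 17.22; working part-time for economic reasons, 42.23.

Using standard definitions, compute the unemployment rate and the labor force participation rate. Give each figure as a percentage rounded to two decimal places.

Employed = 230.37 + 699.04 + 42.23 = 971.64 thousand (anyone who worked, including part-time for economic reasons, counts as employed).
Unemployed = 79.73 + 17.22 = 96.95 thousand (jobless and actively searching, or on temporary layoff).
Labor force = 971.64 + 96.95 = 1,068.59 thousand.
Not in labor force = 115.76 + 151.37 + 397.13 + 11.36 = 675.62 thousand (those not working and not actively searching are outside the labor force — including those who want a job but have given up searching).
Civilian working-age population = 1,068.59 + 675.62 = 1,744.21 thousand.
Unemployment rate = 96.95 / 1,068.59 = 9.07%.
Labor force participation rate = 1,068.59 / 1,744.21 = 61.26%.

Unemployment rate ≈ 9.07%; labor force participation rate ≈ 61.26%.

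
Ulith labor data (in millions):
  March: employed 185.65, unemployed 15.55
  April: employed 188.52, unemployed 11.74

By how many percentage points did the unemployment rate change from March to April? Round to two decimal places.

The unemployment rate changed by −1.87 percentage points.

March: labor force = 185.65 + 15.55 = 201.20; u = 15.55/201.20 = 7.73%.
April: labor force = 188.52 + 11.74 = 200.26; u = 11.74/200.26 = 5.86%.
Change = 5.86% − 7.73% = −1.87 pp.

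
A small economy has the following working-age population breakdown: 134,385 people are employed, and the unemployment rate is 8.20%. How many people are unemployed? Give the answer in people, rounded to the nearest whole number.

Let U be the number unemployed. The labor force is E + U, and U/(E+U) = 0.0820.
So U = 0.0820 × 134,385 / (1 − 0.0820) = 11019.57 / 0.9180 ≈ 12,004.

About 12,004 are unemployed.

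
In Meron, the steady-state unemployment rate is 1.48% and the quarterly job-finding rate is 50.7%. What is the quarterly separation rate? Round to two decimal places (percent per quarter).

From u* = s/(s+f): s = u·f/(1−u).
s = 0.0148 × 50.7 / (1 − 0.0148) = 0.7504 / 0.9852 ≈ 0.76% per quarter.

Separation rate ≈ 0.76% per quarter.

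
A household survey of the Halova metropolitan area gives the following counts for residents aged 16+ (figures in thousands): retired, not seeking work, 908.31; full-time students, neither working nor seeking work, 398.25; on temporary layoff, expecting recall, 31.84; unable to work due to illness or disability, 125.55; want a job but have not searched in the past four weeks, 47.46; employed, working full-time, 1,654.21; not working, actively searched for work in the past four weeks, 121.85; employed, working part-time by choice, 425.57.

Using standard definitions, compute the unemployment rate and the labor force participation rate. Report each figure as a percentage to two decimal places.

Unemployment rate ≈ 6.88%; labor force participation rate ≈ 60.15%.

Employed = 1,654.21 + 425.57 = 2,079.78 thousand.
Unemployed = 31.84 + 121.85 = 153.69 thousand (jobless and actively searching, or on temporary layoff).
Labor force = 2,079.78 + 153.69 = 2,233.47 thousand.
Not in labor force = 908.31 + 398.25 + 125.55 + 47.46 = 1,479.57 thousand (those not working and not actively searching are outside the labor force — including those who want a job but have given up searching).
Civilian working-age population = 2,233.47 + 1,479.57 = 3,713.04 thousand.
Unemployment rate = 153.69 / 2,233.47 = 6.88%.
Labor force participation rate = 2,233.47 / 3,713.04 = 60.15%.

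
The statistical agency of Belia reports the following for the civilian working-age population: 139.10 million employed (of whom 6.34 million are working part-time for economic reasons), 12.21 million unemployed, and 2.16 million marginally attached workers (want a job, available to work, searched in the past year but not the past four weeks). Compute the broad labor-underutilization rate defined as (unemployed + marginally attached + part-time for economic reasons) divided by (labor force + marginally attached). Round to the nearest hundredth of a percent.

Broad underutilization rate ≈ 13.49%.

Labor force = 139.10 + 12.21 = 151.31 million.
Numerator = 12.21 + 2.16 + 6.34 = 20.71 million.
Denominator = 151.31 + 2.16 = 153.47 million.
Broad rate = 20.71 / 153.47 = 13.49%.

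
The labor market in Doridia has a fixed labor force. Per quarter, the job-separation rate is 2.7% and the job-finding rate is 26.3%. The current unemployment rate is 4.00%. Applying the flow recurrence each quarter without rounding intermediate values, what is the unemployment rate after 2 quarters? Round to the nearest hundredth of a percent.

With a fixed labor force, u_{t+1} = u_t + s·(1−u_t) − f·u_t = u_t·(1−s−f) + s.
Here 1−s−f = 0.710 and s = 0.027.
u_1 = 0.040000 × 0.710 + 0.027 = 0.055400.
u_2 = 0.055400 × 0.710 + 0.027 = 0.066334.

Unemployment rate after two quarters ≈ 6.63%.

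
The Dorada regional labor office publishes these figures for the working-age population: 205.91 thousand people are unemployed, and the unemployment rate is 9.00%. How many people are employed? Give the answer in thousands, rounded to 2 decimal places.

Labor force = U / u = 205.91 / 0.0900 ≈ 2,287.89 thousand.
Employed = labor force − unemployed = 2,287.89 − 205.91 = 2,081.98 thousand.

About 2,081.98 thousand are employed.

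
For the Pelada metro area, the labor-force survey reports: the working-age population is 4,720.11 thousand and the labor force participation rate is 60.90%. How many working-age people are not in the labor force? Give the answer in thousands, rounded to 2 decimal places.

About 1,845.56 thousand are not in the labor force.

Share not in the labor force = 1 − 0.6090 = 0.3910.
Not in labor force = 0.3910 × 4,720.11 ≈ 1,845.56 thousand.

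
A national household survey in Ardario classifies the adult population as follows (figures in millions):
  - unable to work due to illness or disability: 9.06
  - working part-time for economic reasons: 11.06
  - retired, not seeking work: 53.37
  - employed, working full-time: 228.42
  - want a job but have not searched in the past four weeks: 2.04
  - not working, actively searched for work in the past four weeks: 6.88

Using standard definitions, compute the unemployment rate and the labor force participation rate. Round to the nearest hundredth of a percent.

Unemployment rate ≈ 2.79%; labor force participation rate ≈ 79.26%.

Employed = 11.06 + 228.42 = 239.48 million (anyone who worked, including part-time for economic reasons, counts as employed).
Unemployed = 6.88 million.
Labor force = 239.48 + 6.88 = 246.36 million.
Not in labor force = 9.06 + 53.37 + 2.04 = 64.47 million (those not working and not actively searching are outside the labor force — including those who want a job but have given up searching).
Civilian working-age population = 246.36 + 64.47 = 310.83 million.
Unemployment rate = 6.88 / 246.36 = 2.79%.
Labor force participation rate = 246.36 / 310.83 = 79.26%.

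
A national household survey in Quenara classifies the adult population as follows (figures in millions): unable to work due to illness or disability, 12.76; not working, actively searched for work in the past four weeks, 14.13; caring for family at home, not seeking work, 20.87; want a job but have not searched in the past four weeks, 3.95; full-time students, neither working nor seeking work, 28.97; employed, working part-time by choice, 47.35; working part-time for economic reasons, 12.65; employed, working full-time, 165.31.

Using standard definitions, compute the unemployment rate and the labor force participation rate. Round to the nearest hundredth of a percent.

Unemployment rate ≈ 5.90%; labor force participation rate ≈ 78.25%.

Employed = 47.35 + 12.65 + 165.31 = 225.31 million (anyone who worked, including part-time for economic reasons, counts as employed).
Unemployed = 14.13 million.
Labor force = 225.31 + 14.13 = 239.44 million.
Not in labor force = 12.76 + 20.87 + 3.95 + 28.97 = 66.55 million (those not working and not actively searching are outside the labor force — including those who want a job but have given up searching).
Civilian working-age population = 239.44 + 66.55 = 305.99 million.
Unemployment rate = 14.13 / 239.44 = 5.90%.
Labor force participation rate = 239.44 / 305.99 = 78.25%.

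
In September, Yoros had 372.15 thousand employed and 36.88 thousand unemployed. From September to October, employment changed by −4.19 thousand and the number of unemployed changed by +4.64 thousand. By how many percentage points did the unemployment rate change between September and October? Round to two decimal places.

The unemployment rate changed by +1.12 percentage points.

September: labor force = 372.15 + 36.88 = 409.03; u = 36.88/409.03 = 9.02%.
October: labor force = 367.96 + 41.52 = 409.48; u = 41.52/409.48 = 10.14%.
Change = 10.14% − 9.02% = +1.12 pp.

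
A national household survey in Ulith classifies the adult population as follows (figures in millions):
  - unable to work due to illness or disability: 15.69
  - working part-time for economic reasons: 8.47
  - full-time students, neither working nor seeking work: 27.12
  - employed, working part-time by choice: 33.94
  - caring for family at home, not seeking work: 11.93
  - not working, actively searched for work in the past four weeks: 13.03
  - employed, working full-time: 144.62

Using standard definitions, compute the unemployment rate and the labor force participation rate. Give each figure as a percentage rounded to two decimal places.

Unemployment rate ≈ 6.51%; labor force participation rate ≈ 78.52%.

Employed = 8.47 + 33.94 + 144.62 = 187.03 million (anyone who worked, including part-time for economic reasons, counts as employed).
Unemployed = 13.03 million.
Labor force = 187.03 + 13.03 = 200.06 million.
Not in labor force = 15.69 + 27.12 + 11.93 = 54.74 million (those not working and not actively searching are outside the labor force).
Civilian working-age population = 200.06 + 54.74 = 254.80 million.
Unemployment rate = 13.03 / 200.06 = 6.51%.
Labor force participation rate = 200.06 / 254.80 = 78.52%.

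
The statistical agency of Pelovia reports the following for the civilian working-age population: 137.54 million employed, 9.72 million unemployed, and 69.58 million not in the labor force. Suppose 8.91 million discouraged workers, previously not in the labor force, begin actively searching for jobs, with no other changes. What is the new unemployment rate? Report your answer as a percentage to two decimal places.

Initially, labor force = 137.54 + 9.72 = 147.26 million, so u = 9.72/147.26 = 6.60%.
After the change, unemployed and labor force both rise by 8.91 → E = 137.54, U = 18.63, labor force = 156.17 million.
New unemployment rate = 18.63 / 156.17 = 11.93%.

New unemployment rate ≈ 11.93%.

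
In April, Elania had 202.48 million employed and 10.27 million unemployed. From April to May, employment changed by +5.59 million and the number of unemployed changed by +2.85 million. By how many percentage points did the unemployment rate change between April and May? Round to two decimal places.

April: labor force = 202.48 + 10.27 = 212.75; u = 10.27/212.75 = 4.83%.
May: labor force = 208.07 + 13.12 = 221.19; u = 13.12/221.19 = 5.93%.
Change = 5.93% − 4.83% = +1.10 pp.

The unemployment rate changed by +1.10 percentage points.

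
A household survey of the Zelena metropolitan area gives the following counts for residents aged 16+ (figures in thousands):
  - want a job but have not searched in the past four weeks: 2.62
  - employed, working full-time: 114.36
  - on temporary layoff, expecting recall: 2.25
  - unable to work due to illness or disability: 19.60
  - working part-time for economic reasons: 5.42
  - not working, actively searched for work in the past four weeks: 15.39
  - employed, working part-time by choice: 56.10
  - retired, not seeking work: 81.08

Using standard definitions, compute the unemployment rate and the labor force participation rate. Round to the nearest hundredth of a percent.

Employed = 114.36 + 5.42 + 56.10 = 175.88 thousand (anyone who worked, including part-time for economic reasons, counts as employed).
Unemployed = 2.25 + 15.39 = 17.64 thousand (jobless and actively searching, or on temporary layoff).
Labor force = 175.88 + 17.64 = 193.52 thousand.
Not in labor force = 2.62 + 19.60 + 81.08 = 103.30 thousand (those not working and not actively searching are outside the labor force — including those who want a job but have given up searching).
Civilian working-age population = 193.52 + 103.30 = 296.82 thousand.
Unemployment rate = 17.64 / 193.52 = 9.12%.
Labor force participation rate = 193.52 / 296.82 = 65.20%.

Unemployment rate ≈ 9.12%; labor force participation rate ≈ 65.20%.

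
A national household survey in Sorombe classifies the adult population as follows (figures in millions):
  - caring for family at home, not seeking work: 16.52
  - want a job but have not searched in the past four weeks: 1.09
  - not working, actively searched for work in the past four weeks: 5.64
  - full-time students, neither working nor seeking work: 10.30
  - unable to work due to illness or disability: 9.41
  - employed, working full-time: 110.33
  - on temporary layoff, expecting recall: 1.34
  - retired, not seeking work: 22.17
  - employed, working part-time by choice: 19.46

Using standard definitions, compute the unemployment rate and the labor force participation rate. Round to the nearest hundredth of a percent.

Employed = 110.33 + 19.46 = 129.79 million.
Unemployed = 5.64 + 1.34 = 6.98 million (jobless and actively searching, or on temporary layoff).
Labor force = 129.79 + 6.98 = 136.77 million.
Not in labor force = 16.52 + 1.09 + 10.30 + 9.41 + 22.17 = 59.49 million (those not working and not actively searching are outside the labor force — including those who want a job but have given up searching).
Civilian working-age population = 136.77 + 59.49 = 196.26 million.
Unemployment rate = 6.98 / 136.77 = 5.10%.
Labor force participation rate = 136.77 / 196.26 = 69.69%.

Unemployment rate ≈ 5.10%; labor force participation rate ≈ 69.69%.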